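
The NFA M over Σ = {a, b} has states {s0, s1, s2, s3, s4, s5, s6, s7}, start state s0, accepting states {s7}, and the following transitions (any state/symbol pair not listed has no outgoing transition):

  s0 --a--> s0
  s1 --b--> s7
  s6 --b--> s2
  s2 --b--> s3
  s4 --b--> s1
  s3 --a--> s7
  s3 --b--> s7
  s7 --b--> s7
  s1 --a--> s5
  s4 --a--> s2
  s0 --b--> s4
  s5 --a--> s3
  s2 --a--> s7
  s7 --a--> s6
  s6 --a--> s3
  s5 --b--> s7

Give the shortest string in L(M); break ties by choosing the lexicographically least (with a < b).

baa

A breadth-first search from s0 reaches an accepting state first via the path s0 → s4 → s2 → s7 on input baa.
No string of length < 3 is accepted (BFS exhausts all shorter strings without reaching an accepting state), and baa is the lexicographically least accepting string of length 3.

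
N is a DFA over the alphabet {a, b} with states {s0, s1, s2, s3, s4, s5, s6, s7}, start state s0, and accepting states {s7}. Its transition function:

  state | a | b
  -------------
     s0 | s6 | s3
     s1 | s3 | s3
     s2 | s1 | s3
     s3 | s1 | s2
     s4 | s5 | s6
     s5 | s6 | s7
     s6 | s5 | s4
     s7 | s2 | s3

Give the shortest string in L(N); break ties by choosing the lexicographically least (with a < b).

A breadth-first search from s0 reaches an accepting state first via the path s0 → s6 → s5 → s7 on input aab.
No string of length < 3 is accepted (BFS exhausts all shorter strings without reaching an accepting state), and aab is the lexicographically least accepting string of length 3.

aab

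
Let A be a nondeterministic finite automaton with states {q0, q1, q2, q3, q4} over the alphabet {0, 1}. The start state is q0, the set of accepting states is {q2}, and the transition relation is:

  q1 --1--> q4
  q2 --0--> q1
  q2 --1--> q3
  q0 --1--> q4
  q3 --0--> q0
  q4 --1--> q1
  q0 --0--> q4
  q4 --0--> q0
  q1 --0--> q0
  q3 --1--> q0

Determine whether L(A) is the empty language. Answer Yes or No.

The states reachable from the start state are {q0, q1, q4}.
None of the accepting states {q2} is reachable, so no string is accepted and L(A) = ∅.

Yes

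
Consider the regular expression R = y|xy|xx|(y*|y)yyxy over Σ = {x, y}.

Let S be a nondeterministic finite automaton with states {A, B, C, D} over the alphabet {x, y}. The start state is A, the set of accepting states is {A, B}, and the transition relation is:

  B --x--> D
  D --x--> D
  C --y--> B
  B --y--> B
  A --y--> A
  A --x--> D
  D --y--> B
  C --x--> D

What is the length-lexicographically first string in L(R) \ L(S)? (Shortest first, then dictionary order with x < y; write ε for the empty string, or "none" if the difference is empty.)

xx

The string xx is accepted by R but not by S.
No shorter string lies in the difference, and xx is the lexicographically first length-2 string in L(R) \ L(S).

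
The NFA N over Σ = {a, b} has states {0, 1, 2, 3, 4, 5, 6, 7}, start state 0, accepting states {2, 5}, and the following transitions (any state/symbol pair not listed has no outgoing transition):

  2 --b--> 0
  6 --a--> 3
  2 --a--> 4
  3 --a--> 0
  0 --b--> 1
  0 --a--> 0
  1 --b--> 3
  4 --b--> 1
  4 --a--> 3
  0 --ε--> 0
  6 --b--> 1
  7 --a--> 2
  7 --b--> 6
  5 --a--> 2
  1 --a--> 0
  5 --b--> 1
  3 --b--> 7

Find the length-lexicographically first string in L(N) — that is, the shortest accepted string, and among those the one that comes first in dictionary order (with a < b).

A breadth-first search from 0 reaches an accepting state first via the path 0 → 1 → 3 → 7 → 2 on input bbba.
No string of length < 4 is accepted (BFS exhausts all shorter strings without reaching an accepting state), and bbba is the lexicographically least accepting string of length 4.

bbba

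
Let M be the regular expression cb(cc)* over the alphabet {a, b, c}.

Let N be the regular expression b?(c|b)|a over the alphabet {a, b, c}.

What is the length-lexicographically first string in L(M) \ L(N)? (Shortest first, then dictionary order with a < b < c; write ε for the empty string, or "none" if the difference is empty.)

cb

The string cb is accepted by M but not by N.
No shorter string lies in the difference, and cb is the lexicographically first length-2 string in L(M) \ L(N).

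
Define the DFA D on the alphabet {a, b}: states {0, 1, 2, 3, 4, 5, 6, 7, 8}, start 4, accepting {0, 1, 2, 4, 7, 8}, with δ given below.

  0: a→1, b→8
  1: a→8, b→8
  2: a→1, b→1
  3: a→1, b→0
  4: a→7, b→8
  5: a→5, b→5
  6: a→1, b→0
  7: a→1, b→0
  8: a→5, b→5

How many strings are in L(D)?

The useful subgraph on states {0, 1, 4, 7, 8} is acyclic, so L(D) is finite; the longest accepting path visits 5 useful states, giving maximum string length 4.
Counting accepting paths from 4 by length: 1 of length 0, 2 of length 1, 2 of length 2, 4 of length 3, 2 of length 4. Total 11.

11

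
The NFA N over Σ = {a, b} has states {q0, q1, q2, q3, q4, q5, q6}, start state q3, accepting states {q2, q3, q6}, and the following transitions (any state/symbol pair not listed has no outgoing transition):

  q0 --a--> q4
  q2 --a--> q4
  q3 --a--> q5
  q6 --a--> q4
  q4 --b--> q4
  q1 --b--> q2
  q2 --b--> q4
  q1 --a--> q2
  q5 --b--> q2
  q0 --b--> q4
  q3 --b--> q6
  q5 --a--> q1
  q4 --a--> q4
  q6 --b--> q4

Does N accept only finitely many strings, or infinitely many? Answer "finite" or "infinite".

The useful states (reachable from q3 and able to reach an accepting state) are {q1, q2, q3, q5, q6}.
Restricted to these states the transition graph has no cycle, so every accepting path has bounded length and L is finite.

finite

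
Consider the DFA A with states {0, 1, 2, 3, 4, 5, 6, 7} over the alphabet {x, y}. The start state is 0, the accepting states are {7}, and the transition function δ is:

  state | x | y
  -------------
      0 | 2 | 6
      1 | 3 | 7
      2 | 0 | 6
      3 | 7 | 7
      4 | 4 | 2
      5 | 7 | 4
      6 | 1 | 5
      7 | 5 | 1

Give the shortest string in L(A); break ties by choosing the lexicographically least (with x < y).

A breadth-first search from 0 reaches an accepting state first via the path 0 → 6 → 1 → 7 on input yxy.
No string of length < 3 is accepted (BFS exhausts all shorter strings without reaching an accepting state), and yxy is the lexicographically least accepting string of length 3.

yxy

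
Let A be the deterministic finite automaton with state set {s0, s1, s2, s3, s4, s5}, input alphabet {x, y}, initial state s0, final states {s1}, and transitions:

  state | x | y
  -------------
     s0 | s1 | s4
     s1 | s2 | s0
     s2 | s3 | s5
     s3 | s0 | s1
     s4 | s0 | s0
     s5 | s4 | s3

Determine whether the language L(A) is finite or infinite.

infinite

State s0 is reachable from the start and can reach an accepting state, and it lies on the cycle s0 → s1 → s0.
Traversing that cycle any number of times yields accepted strings of unbounded length, so the language is infinite.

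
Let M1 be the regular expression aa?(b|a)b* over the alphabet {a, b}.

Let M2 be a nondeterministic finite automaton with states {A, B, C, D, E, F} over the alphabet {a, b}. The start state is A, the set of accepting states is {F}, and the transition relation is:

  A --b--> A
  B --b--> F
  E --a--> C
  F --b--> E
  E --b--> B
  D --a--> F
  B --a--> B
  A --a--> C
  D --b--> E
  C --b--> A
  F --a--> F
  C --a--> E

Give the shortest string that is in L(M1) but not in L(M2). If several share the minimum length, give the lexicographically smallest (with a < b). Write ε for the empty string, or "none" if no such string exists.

The string aa is accepted by M1 but not by M2.
No shorter string lies in the difference, and aa is the lexicographically first length-2 string in L(M1) \ L(M2).

aa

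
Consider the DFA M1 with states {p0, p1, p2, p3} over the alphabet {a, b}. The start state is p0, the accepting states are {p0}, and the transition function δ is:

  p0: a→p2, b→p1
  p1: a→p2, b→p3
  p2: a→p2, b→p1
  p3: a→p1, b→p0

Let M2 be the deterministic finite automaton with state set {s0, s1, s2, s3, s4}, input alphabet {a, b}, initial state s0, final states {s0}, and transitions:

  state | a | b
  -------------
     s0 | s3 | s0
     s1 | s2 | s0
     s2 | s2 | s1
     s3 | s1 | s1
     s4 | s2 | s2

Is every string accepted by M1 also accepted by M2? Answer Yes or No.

Exploring the product automaton M1 × M2 from the start pair (p0, s0), following both machines on each input symbol, reaches 10 state pairs: (p0, s0), (p2, s3), (p1, s0), (p2, s1), (p1, s1), (p3, s0), (p2, s2), (p1, s3), (p3, s1), (p1, s2).
M1 accepts in {p0} and M2 accepts in {s0}. The reachable pairs whose M1-component is accepting are (p0, s0); in each of them the M2-component is accepting too, so the product for L(M1) \ L(M2) (M1-component accepting, M2-component rejecting) has no reachable accepting pair and the difference is empty.
Hence every string in L(M1) is also in L(M2).

Yes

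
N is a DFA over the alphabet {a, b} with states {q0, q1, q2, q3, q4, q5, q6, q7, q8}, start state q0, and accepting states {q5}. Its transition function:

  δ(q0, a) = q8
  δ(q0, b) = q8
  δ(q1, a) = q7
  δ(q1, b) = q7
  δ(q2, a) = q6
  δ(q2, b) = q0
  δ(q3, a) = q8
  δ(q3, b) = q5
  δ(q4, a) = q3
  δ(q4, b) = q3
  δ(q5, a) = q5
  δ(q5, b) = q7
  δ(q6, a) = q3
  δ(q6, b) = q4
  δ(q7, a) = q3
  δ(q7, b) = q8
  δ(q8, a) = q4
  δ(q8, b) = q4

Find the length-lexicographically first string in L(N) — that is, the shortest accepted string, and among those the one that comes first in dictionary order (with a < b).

aaab

A breadth-first search from q0 reaches an accepting state first via the path q0 → q8 → q4 → q3 → q5 on input aaab.
No string of length < 4 is accepted (BFS exhausts all shorter strings without reaching an accepting state), and aaab is the lexicographically least accepting string of length 4.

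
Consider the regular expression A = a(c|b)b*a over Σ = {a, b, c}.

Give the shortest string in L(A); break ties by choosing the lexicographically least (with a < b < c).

aba

By inspection of the expression, no string of length less than 3 matches, and aba is the lexicographically first match of length 3.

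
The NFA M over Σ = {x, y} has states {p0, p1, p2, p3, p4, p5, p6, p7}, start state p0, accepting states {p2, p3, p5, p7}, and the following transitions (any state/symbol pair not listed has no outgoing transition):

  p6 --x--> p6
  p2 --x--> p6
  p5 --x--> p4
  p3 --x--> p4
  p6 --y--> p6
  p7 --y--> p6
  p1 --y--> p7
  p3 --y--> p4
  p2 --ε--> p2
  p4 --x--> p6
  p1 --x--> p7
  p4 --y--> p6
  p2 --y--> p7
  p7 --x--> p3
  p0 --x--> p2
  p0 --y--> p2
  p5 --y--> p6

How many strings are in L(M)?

The useful subgraph on states {p0, p2, p3, p7} is acyclic, so L(M) is finite; the longest accepting path visits 4 useful states, giving maximum string length 3.
Counting accepting paths from p0 by length: 2 of length 1, 2 of length 2, 2 of length 3. Total 6.

6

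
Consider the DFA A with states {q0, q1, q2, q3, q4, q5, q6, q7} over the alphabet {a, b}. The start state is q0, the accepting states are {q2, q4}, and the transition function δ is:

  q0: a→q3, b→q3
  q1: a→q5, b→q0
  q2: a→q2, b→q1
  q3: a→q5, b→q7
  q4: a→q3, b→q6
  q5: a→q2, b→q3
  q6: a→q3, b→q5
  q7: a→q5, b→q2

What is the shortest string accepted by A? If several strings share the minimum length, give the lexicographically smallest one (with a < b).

A breadth-first search from q0 reaches an accepting state first via the path q0 → q3 → q5 → q2 on input aaa.
No string of length < 3 is accepted (BFS exhausts all shorter strings without reaching an accepting state), and aaa is the lexicographically least accepting string of length 3.

aaa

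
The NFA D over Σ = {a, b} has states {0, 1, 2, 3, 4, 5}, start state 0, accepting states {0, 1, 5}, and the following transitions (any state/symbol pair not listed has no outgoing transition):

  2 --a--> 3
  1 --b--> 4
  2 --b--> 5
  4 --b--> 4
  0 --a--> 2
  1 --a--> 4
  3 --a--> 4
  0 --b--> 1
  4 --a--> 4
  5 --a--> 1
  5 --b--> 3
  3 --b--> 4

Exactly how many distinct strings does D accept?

4

The useful subgraph on states {0, 1, 2, 5} is acyclic, so L(D) is finite; the longest accepting path visits 4 useful states, giving maximum string length 3.
Counting accepting paths from 0 by length: 1 of length 0, 1 of length 1, 1 of length 2, 1 of length 3. Total 4.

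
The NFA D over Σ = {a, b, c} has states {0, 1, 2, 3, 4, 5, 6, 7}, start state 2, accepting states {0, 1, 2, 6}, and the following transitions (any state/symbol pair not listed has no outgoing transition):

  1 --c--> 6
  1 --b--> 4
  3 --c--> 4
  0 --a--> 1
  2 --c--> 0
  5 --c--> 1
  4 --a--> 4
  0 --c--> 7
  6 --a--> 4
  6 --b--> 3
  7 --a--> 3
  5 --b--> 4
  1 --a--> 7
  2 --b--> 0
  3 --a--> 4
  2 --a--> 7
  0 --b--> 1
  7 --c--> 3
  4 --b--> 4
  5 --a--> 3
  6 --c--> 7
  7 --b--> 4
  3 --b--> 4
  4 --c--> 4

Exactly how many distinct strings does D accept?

11

The useful subgraph on states {0, 1, 2, 6} is acyclic, so L(D) is finite; the longest accepting path visits 4 useful states, giving maximum string length 3.
Counting accepting paths from 2 by length: 1 of length 0, 2 of length 1, 4 of length 2, 4 of length 3. Total 11.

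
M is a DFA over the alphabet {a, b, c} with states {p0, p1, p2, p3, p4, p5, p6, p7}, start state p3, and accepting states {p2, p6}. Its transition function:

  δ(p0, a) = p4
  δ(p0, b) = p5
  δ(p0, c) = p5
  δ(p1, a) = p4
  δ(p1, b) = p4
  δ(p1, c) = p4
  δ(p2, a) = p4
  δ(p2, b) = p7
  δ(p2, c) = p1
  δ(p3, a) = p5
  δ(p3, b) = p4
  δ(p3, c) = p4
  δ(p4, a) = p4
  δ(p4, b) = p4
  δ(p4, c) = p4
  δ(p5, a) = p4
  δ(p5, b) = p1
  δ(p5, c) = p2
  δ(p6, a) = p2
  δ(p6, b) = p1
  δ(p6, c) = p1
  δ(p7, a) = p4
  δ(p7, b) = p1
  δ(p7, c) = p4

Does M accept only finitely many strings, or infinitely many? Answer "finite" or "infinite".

finite

The useful states (reachable from p3 and able to reach an accepting state) are {p2, p3, p5}.
Restricted to these states the transition graph has no cycle, so every accepting path has bounded length and L is finite.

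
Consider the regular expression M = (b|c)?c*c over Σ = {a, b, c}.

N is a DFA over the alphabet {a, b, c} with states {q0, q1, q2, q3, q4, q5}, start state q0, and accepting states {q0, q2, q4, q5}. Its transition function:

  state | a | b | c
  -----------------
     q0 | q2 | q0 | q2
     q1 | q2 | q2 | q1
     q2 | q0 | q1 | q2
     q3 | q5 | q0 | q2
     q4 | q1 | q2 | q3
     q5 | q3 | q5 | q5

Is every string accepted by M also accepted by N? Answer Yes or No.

Converting the expression M to a DFA (subset construction, then merging equivalent states) gives the minimal DFA with states {m0, m1, m2, m3}, start state m0, accepting states {m3} and transitions m0: a→m1, b→m2, c→m3; m1: a→m1, b→m1, c→m1; m2: a→m1, b→m1, c→m3; m3: a→m1, b→m1, c→m3.
Exploring the product automaton M × N from the start pair (m0, q0), following both machines on each input symbol, reaches 6 state pairs: (m0, q0), (m1, q2), (m2, q0), (m3, q2), (m1, q0), (m1, q1).
M accepts in {m3} and N accepts in {q0, q2, q4, q5}. The reachable pairs whose M-component is accepting are (m3, q2); in each of them the N-component is accepting too, so the product for L(M) \ L(N) (M-component accepting, N-component rejecting) has no reachable accepting pair and the difference is empty.
Hence every string in L(M) is also in L(N).

Yes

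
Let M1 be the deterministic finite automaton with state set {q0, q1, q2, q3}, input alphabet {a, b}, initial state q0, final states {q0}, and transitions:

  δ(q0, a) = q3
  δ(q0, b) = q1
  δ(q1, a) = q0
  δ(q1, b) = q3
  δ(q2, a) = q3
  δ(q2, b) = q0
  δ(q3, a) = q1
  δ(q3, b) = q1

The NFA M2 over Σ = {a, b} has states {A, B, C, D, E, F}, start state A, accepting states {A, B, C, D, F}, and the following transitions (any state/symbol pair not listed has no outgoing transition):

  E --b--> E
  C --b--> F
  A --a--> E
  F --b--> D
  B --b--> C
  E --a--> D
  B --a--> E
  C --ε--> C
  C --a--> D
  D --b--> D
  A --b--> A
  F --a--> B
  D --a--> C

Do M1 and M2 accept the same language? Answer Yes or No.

No

The string ba is accepted by M1 but rejected by M2.
So L(M1) ≠ L(M2).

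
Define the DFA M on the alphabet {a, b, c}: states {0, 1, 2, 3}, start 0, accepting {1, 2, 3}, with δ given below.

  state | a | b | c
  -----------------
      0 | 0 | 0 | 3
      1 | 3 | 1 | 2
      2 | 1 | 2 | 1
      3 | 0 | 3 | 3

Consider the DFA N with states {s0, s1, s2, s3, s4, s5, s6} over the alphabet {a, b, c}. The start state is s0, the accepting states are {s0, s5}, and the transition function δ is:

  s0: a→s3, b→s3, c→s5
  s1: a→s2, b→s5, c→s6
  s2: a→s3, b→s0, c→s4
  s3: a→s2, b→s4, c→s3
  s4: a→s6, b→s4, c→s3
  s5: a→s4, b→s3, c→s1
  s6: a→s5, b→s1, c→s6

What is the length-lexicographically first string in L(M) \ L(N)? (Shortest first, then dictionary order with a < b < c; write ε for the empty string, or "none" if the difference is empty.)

ac

The string ac is accepted by M but not by N.
No shorter string lies in the difference, and ac is the lexicographically first length-2 string in L(M) \ L(N).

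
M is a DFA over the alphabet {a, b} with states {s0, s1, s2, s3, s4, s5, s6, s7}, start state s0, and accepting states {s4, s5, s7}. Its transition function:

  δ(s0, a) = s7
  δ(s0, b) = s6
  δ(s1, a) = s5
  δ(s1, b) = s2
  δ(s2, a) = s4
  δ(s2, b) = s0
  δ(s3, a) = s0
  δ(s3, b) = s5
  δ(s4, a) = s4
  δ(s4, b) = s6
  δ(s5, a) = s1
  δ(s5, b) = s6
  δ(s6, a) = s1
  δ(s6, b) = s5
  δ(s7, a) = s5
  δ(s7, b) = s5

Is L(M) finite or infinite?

infinite

State s0 is reachable from the start and can reach an accepting state, and it lies on the cycle s0 → s6 → s1 → s2 → s0.
Traversing that cycle any number of times yields accepted strings of unbounded length, so the language is infinite.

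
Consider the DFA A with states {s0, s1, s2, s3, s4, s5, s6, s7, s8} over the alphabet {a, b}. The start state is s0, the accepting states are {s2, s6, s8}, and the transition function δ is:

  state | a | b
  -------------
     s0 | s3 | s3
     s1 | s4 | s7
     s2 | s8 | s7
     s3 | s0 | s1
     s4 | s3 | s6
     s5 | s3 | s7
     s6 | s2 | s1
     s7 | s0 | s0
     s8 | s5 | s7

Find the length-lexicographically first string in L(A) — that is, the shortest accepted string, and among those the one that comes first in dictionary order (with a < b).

abab

A breadth-first search from s0 reaches an accepting state first via the path s0 → s3 → s1 → s4 → s6 on input abab.
No string of length < 4 is accepted (BFS exhausts all shorter strings without reaching an accepting state), and abab is the lexicographically least accepting string of length 4.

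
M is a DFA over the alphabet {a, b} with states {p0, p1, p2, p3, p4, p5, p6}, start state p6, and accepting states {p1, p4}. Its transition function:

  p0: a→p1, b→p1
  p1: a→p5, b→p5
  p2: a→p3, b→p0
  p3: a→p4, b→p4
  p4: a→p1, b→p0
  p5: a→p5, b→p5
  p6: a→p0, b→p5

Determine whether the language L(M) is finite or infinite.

The useful states (reachable from p6 and able to reach an accepting state) are {p0, p1, p6}.
Restricted to these states the transition graph has no cycle, so every accepting path has bounded length and L is finite.

finite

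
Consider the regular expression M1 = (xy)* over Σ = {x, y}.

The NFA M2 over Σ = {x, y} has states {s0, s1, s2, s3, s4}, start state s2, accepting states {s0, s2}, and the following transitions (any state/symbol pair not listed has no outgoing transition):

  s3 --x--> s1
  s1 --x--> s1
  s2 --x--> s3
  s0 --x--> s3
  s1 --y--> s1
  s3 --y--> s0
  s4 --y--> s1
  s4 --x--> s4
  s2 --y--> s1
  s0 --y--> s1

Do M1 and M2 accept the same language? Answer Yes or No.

Yes

Converting the expression M1 to a DFA (subset construction, then merging equivalent states) gives the minimal DFA with states {r0, r1, r2}, start state r0, accepting states {r0} and transitions r0: x→r1, y→r2; r1: x→r2, y→r0; r2: x→r2, y→r2.
Exploring the product automaton M1 × M2 from the start pair (r0, s2), following both machines on each input symbol, reaches 4 state pairs: (r0, s2), (r1, s3), (r2, s1), (r0, s0).
M1 accepts in {r0} and M2 accepts in {s0, s2}. In every reachable pair the two components are either both accepting — (r0, s2), (r0, s0) — or both non-accepting, so no string is accepted by exactly one of the machines: L(M1) \ L(M2) and L(M2) \ L(M1) are both empty.
Hence every string is accepted by M1 iff it is accepted by M2, and the two languages coincide.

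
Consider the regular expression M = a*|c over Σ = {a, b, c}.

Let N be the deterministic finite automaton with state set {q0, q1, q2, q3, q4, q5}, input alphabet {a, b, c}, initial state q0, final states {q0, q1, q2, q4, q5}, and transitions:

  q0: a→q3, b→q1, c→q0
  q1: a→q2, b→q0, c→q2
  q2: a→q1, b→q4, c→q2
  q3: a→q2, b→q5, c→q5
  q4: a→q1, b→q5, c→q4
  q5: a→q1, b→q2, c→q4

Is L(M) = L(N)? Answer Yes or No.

No

The string a is accepted by M but rejected by N.
So L(M) ≠ L(N).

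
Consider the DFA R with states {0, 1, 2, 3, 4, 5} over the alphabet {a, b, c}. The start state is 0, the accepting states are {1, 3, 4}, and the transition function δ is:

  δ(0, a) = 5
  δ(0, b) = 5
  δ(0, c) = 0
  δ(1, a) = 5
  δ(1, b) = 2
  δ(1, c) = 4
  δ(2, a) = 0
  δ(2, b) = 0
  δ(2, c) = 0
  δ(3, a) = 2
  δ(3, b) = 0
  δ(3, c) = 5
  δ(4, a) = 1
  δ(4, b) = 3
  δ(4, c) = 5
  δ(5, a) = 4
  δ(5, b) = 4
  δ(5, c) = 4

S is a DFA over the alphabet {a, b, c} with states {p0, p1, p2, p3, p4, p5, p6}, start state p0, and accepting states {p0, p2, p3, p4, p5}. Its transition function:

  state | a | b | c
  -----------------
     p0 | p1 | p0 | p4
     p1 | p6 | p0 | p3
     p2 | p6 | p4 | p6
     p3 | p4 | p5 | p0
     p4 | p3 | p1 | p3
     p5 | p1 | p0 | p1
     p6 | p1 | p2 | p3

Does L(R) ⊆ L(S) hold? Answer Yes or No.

No

The string aa is in L(R) but not in L(S).
So L(R) ⊄ L(S).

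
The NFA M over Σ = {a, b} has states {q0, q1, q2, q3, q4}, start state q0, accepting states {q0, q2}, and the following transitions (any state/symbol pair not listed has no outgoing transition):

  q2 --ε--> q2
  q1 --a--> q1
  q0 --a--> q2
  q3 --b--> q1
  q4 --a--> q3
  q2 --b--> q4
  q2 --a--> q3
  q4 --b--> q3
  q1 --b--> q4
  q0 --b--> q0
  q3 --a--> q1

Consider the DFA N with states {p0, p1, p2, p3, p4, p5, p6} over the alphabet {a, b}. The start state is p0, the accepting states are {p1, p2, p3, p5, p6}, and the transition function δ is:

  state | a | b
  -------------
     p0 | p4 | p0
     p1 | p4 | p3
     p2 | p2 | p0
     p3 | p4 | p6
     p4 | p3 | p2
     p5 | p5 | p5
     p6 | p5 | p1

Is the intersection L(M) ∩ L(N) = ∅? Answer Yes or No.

Yes

Exploring the product automaton M × N from the start pair (q0, p0), following both machines on each input symbol, reaches 19 state pairs: (q0, p0), (q2, p4), (q3, p3), (q4, p2), (q1, p4), (q1, p6), (q3, p2), (q3, p0), (q1, p3), (q1, p5), (q4, p1), (q1, p2), (q1, p0), (q4, p6), (q4, p5), (q3, p4), (q4, p0), (q3, p5), (q3, p1).
M accepts in {q0, q2} and N accepts in {p1, p2, p3, p5, p6}; no reachable pair has both components accepting, so no string drives both machines to acceptance simultaneously and L(M) ∩ L(N) = ∅.
So no string is accepted by both, and the intersection is empty.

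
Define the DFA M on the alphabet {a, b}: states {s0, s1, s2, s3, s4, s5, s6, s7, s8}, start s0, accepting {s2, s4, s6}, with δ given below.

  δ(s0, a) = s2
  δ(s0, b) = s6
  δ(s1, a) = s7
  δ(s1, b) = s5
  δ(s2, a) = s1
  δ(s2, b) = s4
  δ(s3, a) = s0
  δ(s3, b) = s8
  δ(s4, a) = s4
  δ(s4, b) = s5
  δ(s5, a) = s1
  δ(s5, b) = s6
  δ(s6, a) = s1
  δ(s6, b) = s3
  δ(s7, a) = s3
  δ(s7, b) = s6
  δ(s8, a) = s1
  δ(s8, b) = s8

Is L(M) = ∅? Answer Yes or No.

No

The string a is accepted: the run s0 → s2 ends in the accepting state s2.
Since at least one string is accepted, L(M) is not empty.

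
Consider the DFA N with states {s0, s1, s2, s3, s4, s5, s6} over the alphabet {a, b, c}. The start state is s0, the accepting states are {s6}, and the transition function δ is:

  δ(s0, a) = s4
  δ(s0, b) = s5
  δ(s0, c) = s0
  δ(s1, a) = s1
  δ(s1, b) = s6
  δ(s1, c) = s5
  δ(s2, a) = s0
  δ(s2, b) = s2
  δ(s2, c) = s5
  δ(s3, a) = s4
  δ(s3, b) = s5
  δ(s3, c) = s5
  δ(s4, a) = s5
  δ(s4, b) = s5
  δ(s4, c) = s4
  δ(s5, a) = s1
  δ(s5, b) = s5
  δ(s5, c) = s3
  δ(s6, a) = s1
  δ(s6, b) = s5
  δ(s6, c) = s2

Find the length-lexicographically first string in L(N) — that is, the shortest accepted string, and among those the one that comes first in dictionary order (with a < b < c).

A breadth-first search from s0 reaches an accepting state first via the path s0 → s5 → s1 → s6 on input bab.
No string of length < 3 is accepted (BFS exhausts all shorter strings without reaching an accepting state), and bab is the lexicographically least accepting string of length 3.

bab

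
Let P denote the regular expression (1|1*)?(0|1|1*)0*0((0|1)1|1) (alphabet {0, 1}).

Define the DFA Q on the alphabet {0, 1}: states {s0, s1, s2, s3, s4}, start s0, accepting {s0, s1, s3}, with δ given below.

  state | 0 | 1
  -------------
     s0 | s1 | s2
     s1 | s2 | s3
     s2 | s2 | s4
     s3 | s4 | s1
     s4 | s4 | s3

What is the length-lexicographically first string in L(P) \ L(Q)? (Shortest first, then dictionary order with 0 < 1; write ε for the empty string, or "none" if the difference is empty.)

The string 001 is accepted by P but not by Q.
No shorter string lies in the difference, and 001 is the lexicographically first length-3 string in L(P) \ L(Q).

001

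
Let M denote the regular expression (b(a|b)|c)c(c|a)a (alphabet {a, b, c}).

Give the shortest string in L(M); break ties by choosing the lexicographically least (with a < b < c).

ccaa

By inspection of the expression, no string of length less than 4 matches, and ccaa is the lexicographically first match of length 4.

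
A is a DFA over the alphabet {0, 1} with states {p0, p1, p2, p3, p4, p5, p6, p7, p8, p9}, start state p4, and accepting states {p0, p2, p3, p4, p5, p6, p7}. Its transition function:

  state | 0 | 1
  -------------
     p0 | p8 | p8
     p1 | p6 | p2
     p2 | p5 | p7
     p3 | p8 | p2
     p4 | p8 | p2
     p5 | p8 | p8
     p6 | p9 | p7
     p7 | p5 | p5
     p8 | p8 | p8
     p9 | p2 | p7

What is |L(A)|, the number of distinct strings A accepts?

The useful subgraph on states {p2, p4, p5, p7} is acyclic, so L(A) is finite; the longest accepting path visits 4 useful states, giving maximum string length 3.
Counting accepting paths from p4 by length: 1 of length 0, 1 of length 1, 2 of length 2, 2 of length 3. Total 6.

6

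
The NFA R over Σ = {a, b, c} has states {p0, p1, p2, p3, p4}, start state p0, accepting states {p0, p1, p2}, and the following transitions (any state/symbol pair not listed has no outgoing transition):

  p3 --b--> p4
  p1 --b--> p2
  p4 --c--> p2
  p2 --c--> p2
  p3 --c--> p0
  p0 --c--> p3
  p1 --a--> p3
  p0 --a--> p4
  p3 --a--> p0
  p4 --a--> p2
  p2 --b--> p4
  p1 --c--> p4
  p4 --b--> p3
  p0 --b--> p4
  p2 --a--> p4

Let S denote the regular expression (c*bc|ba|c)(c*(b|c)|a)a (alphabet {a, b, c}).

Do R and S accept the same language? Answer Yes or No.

No

The empty string ε is accepted by R but rejected by S.
So L(R) ≠ L(S).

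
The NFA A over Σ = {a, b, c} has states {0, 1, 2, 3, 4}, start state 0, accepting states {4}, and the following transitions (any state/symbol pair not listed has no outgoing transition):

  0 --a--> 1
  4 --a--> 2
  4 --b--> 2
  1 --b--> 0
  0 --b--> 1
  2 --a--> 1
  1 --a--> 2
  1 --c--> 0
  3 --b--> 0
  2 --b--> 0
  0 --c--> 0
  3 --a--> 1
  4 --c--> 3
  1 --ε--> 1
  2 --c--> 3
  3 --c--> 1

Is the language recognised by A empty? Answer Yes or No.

Yes

The states reachable from the start state are {0, 1, 2, 3}.
None of the accepting states {4} is reachable, so no string is accepted and L(A) = ∅.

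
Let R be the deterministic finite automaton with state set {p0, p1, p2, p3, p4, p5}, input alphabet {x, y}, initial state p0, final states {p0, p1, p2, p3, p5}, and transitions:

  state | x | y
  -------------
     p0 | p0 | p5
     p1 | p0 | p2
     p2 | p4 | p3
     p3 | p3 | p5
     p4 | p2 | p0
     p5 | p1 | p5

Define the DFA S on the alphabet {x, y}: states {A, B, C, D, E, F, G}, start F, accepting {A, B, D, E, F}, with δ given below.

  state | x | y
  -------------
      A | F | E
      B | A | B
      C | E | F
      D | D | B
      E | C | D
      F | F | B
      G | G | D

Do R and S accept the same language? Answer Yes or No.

Yes

Exploring the product automaton R × S from the start pair (p0, F), following both machines on each input symbol, reaches 6 state pairs: (p0, F), (p5, B), (p1, A), (p2, E), (p4, C), (p3, D).
R accepts in {p0, p1, p2, p3, p5} and S accepts in {A, B, D, E, F}. In every reachable pair the two components are either both accepting — (p0, F), (p5, B), (p1, A), (p2, E), (p3, D) — or both non-accepting, so no string is accepted by exactly one of the machines: L(R) \ L(S) and L(S) \ L(R) are both empty.
Hence every string is accepted by R iff it is accepted by S, and the two languages coincide.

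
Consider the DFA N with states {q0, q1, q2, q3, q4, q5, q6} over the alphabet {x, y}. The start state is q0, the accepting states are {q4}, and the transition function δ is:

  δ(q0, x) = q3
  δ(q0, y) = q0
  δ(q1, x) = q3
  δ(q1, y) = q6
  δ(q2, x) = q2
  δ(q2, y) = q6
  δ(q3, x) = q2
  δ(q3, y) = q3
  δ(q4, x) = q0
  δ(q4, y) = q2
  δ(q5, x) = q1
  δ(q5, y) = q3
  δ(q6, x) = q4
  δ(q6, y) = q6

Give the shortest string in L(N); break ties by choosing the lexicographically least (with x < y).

xxyx

A breadth-first search from q0 reaches an accepting state first via the path q0 → q3 → q2 → q6 → q4 on input xxyx.
No string of length < 4 is accepted (BFS exhausts all shorter strings without reaching an accepting state), and xxyx is the lexicographically least accepting string of length 4.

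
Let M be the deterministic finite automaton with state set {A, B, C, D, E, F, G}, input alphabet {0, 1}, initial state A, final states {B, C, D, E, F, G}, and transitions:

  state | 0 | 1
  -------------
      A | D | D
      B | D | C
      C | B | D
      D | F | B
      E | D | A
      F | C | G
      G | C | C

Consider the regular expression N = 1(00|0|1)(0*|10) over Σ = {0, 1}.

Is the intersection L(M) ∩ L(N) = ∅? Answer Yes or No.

The string 10 is accepted by both M and N.
Hence L(M) ∩ L(N) ≠ ∅.

No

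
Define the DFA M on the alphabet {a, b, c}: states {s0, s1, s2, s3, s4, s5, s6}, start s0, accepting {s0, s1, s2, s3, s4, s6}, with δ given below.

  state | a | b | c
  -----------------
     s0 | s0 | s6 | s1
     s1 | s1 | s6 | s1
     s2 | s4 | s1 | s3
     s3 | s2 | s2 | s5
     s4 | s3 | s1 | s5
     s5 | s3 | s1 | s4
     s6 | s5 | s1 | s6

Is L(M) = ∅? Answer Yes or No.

No

The empty string ε is accepted: the run s0 ends in the accepting state s0.
Since at least one string is accepted, L(M) is not empty.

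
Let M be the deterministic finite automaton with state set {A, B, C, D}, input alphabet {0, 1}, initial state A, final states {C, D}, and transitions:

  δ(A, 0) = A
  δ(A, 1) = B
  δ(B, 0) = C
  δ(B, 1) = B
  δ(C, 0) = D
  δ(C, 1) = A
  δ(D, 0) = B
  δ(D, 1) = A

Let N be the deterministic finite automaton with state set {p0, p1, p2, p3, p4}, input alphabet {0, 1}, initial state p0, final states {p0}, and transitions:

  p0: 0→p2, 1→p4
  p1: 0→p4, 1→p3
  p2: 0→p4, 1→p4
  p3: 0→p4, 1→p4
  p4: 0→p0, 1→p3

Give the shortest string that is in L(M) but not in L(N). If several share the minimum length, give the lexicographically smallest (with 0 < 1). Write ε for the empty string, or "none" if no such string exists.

The string 100 is accepted by M but not by N.
No shorter string lies in the difference, and 100 is the lexicographically first length-3 string in L(M) \ L(N).

100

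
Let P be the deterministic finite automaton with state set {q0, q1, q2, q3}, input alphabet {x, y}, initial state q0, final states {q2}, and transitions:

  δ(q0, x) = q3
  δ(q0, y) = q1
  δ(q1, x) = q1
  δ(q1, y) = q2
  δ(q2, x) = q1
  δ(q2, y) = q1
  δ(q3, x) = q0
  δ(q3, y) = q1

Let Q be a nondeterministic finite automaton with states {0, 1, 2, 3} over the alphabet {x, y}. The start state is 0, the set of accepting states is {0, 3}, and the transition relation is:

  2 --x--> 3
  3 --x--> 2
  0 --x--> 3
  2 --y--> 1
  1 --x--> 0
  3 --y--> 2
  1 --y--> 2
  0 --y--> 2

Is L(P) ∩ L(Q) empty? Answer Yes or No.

Yes

Exploring the product automaton P × Q from the start pair (q0, 0), following both machines on each input symbol, reaches 9 state pairs: (q0, 0), (q3, 3), (q1, 2), (q0, 2), (q1, 3), (q2, 1), (q1, 1), (q2, 2), (q1, 0).
P accepts in {q2} and Q accepts in {0, 3}; no reachable pair has both components accepting, so no string drives both machines to acceptance simultaneously and L(P) ∩ L(Q) = ∅.
So no string is accepted by both, and the intersection is empty.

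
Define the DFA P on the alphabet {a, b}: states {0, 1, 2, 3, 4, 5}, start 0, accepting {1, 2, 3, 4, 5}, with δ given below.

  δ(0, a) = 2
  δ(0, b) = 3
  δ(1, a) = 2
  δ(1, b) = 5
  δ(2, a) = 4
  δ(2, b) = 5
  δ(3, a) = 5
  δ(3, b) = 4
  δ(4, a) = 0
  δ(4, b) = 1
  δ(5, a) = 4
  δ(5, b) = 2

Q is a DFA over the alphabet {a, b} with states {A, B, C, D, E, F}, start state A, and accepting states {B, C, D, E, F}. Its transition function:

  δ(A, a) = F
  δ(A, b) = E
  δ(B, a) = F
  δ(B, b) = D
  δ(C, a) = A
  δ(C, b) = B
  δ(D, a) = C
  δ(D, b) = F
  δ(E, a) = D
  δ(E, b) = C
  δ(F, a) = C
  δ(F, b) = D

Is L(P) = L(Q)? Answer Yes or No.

Yes

Exploring the product automaton P × Q from the start pair (0, A), following both machines on each input symbol, reaches 6 state pairs: (0, A), (2, F), (3, E), (4, C), (5, D), (1, B).
P accepts in {1, 2, 3, 4, 5} and Q accepts in {B, C, D, E, F}. In every reachable pair the two components are either both accepting — (2, F), (3, E), (4, C), (5, D), (1, B) — or both non-accepting, so no string is accepted by exactly one of the machines: L(P) \ L(Q) and L(Q) \ L(P) are both empty.
Hence every string is accepted by P iff it is accepted by Q, and the two languages coincide.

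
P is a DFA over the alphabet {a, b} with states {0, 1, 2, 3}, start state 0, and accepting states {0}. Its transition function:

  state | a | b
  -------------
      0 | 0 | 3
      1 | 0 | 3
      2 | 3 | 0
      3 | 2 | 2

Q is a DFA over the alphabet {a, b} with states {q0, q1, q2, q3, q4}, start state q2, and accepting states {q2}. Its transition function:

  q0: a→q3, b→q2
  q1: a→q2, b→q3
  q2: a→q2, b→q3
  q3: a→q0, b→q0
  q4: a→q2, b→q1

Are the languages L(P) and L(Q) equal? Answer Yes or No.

Exploring the product automaton P × Q from the start pair (0, q2), following both machines on each input symbol, reaches 3 state pairs: (0, q2), (3, q3), (2, q0).
P accepts in {0} and Q accepts in {q2}. In every reachable pair the two components are either both accepting — (0, q2) — or both non-accepting, so no string is accepted by exactly one of the machines: L(P) \ L(Q) and L(Q) \ L(P) are both empty.
Hence every string is accepted by P iff it is accepted by Q, and the two languages coincide.

Yes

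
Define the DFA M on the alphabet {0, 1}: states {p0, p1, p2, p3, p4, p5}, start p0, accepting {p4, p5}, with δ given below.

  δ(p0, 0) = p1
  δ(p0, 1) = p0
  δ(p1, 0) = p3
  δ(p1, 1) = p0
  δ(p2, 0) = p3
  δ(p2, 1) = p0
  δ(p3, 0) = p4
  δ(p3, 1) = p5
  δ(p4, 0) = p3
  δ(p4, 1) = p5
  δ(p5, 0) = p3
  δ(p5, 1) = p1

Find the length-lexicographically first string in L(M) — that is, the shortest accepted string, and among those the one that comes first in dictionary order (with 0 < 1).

000

A breadth-first search from p0 reaches an accepting state first via the path p0 → p1 → p3 → p4 on input 000.
No string of length < 3 is accepted (BFS exhausts all shorter strings without reaching an accepting state), and 000 is the lexicographically least accepting string of length 3.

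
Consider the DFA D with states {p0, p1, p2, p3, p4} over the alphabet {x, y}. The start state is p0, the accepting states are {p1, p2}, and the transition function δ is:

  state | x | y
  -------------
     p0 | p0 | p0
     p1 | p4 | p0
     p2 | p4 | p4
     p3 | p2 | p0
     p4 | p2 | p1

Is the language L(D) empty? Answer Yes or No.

Yes

The states reachable from the start state are {p0}.
None of the accepting states {p1, p2} is reachable, so no string is accepted and L(D) = ∅.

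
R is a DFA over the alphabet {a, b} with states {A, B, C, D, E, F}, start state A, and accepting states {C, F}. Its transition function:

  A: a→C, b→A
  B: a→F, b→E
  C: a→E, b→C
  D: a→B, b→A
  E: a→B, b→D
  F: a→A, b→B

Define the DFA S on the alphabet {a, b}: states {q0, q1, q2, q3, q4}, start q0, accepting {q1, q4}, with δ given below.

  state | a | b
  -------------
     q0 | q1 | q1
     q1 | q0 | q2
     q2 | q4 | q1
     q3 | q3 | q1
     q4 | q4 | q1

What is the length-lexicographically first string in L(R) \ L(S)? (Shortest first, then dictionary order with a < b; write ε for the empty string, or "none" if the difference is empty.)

The string ab is accepted by R but not by S.
No shorter string lies in the difference, and ab is the lexicographically first length-2 string in L(R) \ L(S).

ab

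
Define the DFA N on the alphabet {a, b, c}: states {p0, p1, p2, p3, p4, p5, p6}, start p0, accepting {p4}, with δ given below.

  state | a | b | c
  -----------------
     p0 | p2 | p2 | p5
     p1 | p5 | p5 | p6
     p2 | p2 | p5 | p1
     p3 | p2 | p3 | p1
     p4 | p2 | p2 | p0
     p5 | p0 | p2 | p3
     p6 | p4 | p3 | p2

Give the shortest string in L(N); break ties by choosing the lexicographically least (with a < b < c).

A breadth-first search from p0 reaches an accepting state first via the path p0 → p2 → p1 → p6 → p4 on input acca.
No string of length < 4 is accepted (BFS exhausts all shorter strings without reaching an accepting state), and acca is the lexicographically least accepting string of length 4.

acca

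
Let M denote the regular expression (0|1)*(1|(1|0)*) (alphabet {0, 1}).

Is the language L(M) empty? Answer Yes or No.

The empty string ε matches the expression, so it belongs to L(M).
Since L(M) contains at least one string, it is not empty.

No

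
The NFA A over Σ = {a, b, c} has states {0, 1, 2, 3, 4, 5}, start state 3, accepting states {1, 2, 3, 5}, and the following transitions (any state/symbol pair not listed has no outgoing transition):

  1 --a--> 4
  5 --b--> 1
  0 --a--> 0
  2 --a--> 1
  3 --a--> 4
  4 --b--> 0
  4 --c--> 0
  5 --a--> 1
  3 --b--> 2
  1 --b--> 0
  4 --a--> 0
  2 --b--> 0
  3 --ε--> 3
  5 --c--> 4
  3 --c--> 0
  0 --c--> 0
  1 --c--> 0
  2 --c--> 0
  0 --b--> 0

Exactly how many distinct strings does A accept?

3

The useful subgraph on states {1, 2, 3} is acyclic, so L(A) is finite; the longest accepting path visits 3 useful states, giving maximum string length 2.
Counting accepting paths from 3 by length: 1 of length 0, 1 of length 1, 1 of length 2. Total 3.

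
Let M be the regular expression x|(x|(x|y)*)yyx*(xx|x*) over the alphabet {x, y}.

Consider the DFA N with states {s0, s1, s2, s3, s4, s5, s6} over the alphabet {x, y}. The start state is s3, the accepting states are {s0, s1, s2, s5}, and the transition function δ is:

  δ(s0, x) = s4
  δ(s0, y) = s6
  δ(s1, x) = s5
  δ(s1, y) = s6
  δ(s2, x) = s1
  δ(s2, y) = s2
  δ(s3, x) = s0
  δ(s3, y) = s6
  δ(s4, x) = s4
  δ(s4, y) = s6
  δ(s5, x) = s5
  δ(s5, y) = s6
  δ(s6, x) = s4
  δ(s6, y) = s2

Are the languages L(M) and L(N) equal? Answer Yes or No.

Converting the expression M to a DFA (subset construction, then merging equivalent states) gives the minimal DFA with states {m0, m1, m2, m3, m4, m5}, start state m0, accepting states {m1, m4, m5} and transitions m0: x→m1, y→m2; m1: x→m3, y→m2; m2: x→m3, y→m4; m3: x→m3, y→m2; m4: x→m5, y→m4; m5: x→m5, y→m2.
Exploring the product automaton M × N from the start pair (m0, s3), following both machines on each input symbol, reaches 7 state pairs: (m0, s3), (m1, s0), (m2, s6), (m3, s4), (m4, s2), (m5, s1), (m5, s5).
M accepts in {m1, m4, m5} and N accepts in {s0, s1, s2, s5}. In every reachable pair the two components are either both accepting — (m1, s0), (m4, s2), (m5, s1), (m5, s5) — or both non-accepting, so no string is accepted by exactly one of the machines: L(M) \ L(N) and L(N) \ L(M) are both empty.
Hence every string is accepted by M iff it is accepted by N, and the two languages coincide.

Yes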